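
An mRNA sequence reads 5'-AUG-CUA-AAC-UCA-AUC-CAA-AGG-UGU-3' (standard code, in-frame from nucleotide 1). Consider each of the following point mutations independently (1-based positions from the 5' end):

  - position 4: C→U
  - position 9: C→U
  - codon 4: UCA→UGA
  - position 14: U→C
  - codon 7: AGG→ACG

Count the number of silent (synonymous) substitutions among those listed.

Codon 2: CUA (Leu) → UUA (Leu) — synonymous.
Codon 3: AAC (Asn) → AAU (Asn) — synonymous.
Codon 4: UCA (Ser) → UGA (Stop) — nonsense.
Codon 5: AUC (Ile) → ACC (Thr) — missense.
Codon 7: AGG (Arg) → ACG (Thr) — missense.
Synonymous: 2 of 5.

2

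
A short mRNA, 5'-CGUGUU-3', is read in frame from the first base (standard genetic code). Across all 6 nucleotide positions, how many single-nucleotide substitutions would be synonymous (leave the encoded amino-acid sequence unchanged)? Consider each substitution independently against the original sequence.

6

Codon 1 (CGU, Arg): 3 synonymous substitutions.
Codon 2 (GUU, Val): 3 synonymous substitutions.
Total: 3 + 3 = 6.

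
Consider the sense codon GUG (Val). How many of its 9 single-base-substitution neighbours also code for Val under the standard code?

Position 1: none → 0 synonymous.
Position 2: none → 0 synonymous.
Position 3: GUU, GUC, GUA → 3 synonymous.
Total: 0 + 0 + 3 = 3.

3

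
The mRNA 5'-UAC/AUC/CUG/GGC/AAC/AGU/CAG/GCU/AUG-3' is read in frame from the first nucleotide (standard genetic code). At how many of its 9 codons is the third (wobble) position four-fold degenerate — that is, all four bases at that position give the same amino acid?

Codon 1 UAC (Tyr): third position 2-fold.
Codon 2 AUC (Ile): third position 3-fold.
Codon 3 CUG (Leu): third position 4-fold.
Codon 4 GGC (Gly): third position 4-fold.
Codon 5 AAC (Asn): third position 2-fold.
Codon 6 AGU (Ser): third position 2-fold.
Codon 7 CAG (Gln): third position 2-fold.
Codon 8 GCU (Ala): third position 4-fold.
Codon 9 AUG (Met): third position 1-fold.
Four-fold degenerate third positions: 3.

3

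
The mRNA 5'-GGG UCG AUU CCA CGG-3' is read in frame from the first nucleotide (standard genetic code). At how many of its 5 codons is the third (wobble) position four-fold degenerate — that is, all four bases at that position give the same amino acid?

Codon 1 GGG (Gly): third position 4-fold.
Codon 2 UCG (Ser): third position 4-fold.
Codon 3 AUU (Ile): third position 3-fold.
Codon 4 CCA (Pro): third position 4-fold.
Codon 5 CGG (Arg): third position 4-fold.
Four-fold degenerate third positions: 4.

4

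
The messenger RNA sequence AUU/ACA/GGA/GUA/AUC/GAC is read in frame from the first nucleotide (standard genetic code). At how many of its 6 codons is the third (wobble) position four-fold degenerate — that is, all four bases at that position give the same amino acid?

3

Codon 1 AUU (Ile): third position 3-fold.
Codon 2 ACA (Thr): third position 4-fold.
Codon 3 GGA (Gly): third position 4-fold.
Codon 4 GUA (Val): third position 4-fold.
Codon 5 AUC (Ile): third position 3-fold.
Codon 6 GAC (Asp): third position 2-fold.
Four-fold degenerate third positions: 3.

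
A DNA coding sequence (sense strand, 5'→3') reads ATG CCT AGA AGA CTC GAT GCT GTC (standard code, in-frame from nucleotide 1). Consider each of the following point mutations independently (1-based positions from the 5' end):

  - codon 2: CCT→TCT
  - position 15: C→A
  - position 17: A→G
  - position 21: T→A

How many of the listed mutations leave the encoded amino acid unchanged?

Codon 2: CCT (Pro) → TCT (Ser) — missense.
Codon 5: CTC (Leu) → CTA (Leu) — synonymous.
Codon 6: GAT (Asp) → GGT (Gly) — missense.
Codon 7: GCT (Ala) → GCA (Ala) — synonymous.
Synonymous: 2 of 4.

2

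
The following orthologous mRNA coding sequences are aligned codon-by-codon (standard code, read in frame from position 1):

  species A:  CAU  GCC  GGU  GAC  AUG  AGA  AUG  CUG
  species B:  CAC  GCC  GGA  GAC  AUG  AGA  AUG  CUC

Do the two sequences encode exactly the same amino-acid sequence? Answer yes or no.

Codon 1: CAU His / CAC His — synonymous.
Codon 2: GCC Ala / GCC Ala — identical.
Codon 3: GGU Gly / GGA Gly — synonymous.
Codon 4: GAC Asp / GAC Asp — identical.
Codon 5: AUG Met / AUG Met — identical.
Codon 6: AGA Arg / AGA Arg — identical.
Codon 7: AUG Met / AUG Met — identical.
Codon 8: CUG Leu / CUC Leu — synonymous.
Nonsynonymous differences: 0 → same protein.

yes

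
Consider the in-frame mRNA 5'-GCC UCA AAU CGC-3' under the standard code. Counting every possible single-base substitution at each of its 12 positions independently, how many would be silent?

10

Codon 1 (GCC, Ala): 3 synonymous substitutions.
Codon 2 (UCA, Ser): 3 synonymous substitutions.
Codon 3 (AAU, Asn): 1 synonymous substitution.
Codon 4 (CGC, Arg): 3 synonymous substitutions.
Total: 3 + 3 + 1 + 3 = 10.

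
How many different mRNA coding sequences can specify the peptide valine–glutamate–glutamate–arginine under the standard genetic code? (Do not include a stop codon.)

Val: 4 codons.
Glu: 2 codons.
Glu: 2 codons.
Arg: 6 codons.
4 × 2 × 2 × 6 = 96.

96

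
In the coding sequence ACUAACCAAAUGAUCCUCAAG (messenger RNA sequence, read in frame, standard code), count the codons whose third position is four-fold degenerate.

Codon 1 ACU (Thr): third position 4-fold.
Codon 2 AAC (Asn): third position 2-fold.
Codon 3 CAA (Gln): third position 2-fold.
Codon 4 AUG (Met): third position 1-fold.
Codon 5 AUC (Ile): third position 3-fold.
Codon 6 CUC (Leu): third position 4-fold.
Codon 7 AAG (Lys): third position 2-fold.
Four-fold degenerate third positions: 2.

2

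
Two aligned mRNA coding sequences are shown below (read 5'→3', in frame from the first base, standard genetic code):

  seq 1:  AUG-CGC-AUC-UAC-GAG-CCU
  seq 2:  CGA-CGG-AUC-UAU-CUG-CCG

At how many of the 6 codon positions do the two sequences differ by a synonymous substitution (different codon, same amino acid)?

Codon 1: AUG Met / CGA Arg — nonsynonymous.
Codon 2: CGC Arg / CGG Arg — synonymous.
Codon 3: AUC Ile / AUC Ile — identical.
Codon 4: UAC Tyr / UAU Tyr — synonymous.
Codon 5: GAG Glu / CUG Leu — nonsynonymous.
Codon 6: CCU Pro / CCG Pro — synonymous.
Synonymous differences: 3.

3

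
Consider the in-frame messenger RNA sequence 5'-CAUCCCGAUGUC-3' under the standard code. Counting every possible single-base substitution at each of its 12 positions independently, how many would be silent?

8

Codon 1 (CAU, His): 1 synonymous substitution.
Codon 2 (CCC, Pro): 3 synonymous substitutions.
Codon 3 (GAU, Asp): 1 synonymous substitution.
Codon 4 (GUC, Val): 3 synonymous substitutions.
Total: 1 + 3 + 1 + 3 = 8.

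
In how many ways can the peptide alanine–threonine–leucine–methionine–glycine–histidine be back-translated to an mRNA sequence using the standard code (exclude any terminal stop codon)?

768

Ala: 4 codons.
Thr: 4 codons.
Leu: 6 codons.
Met: 1 codon.
Gly: 4 codons.
His: 2 codons.
4 × 4 × 6 × 1 × 4 × 2 = 768.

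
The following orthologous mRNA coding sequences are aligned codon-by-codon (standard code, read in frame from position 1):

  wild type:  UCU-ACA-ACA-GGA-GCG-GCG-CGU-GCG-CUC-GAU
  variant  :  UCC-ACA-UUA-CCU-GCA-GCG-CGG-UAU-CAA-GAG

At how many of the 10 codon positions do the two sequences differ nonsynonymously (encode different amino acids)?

Codon 1: UCU Ser / UCC Ser — synonymous.
Codon 2: ACA Thr / ACA Thr — identical.
Codon 3: ACA Thr / UUA Leu — nonsynonymous.
Codon 4: GGA Gly / CCU Pro — nonsynonymous.
Codon 5: GCG Ala / GCA Ala — synonymous.
Codon 6: GCG Ala / GCG Ala — identical.
Codon 7: CGU Arg / CGG Arg — synonymous.
Codon 8: GCG Ala / UAU Tyr — nonsynonymous.
Codon 9: CUC Leu / CAA Gln — nonsynonymous.
Codon 10: GAU Asp / GAG Glu — nonsynonymous.
Nonsynonymous differences: 5.

5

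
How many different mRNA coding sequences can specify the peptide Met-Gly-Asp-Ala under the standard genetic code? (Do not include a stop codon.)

Met: 1 codon.
Gly: 4 codons.
Asp: 2 codons.
Ala: 4 codons.
1 × 4 × 2 × 4 = 32.

32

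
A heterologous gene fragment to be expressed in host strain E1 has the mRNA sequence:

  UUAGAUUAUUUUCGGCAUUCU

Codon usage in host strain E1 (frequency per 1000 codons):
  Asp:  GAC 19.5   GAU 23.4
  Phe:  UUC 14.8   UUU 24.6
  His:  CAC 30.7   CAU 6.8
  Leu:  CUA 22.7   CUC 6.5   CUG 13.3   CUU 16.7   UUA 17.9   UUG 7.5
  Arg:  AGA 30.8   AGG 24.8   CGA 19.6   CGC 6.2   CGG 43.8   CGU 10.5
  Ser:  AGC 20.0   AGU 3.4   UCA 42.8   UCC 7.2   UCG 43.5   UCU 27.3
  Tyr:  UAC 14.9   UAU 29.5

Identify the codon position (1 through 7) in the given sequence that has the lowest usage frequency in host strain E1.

6

Codon 1 UUA (Leu): 17.9 per 1000.
Codon 2 GAU (Asp): 23.4 per 1000.
Codon 3 UAU (Tyr): 29.5 per 1000.
Codon 4 UUU (Phe): 24.6 per 1000.
Codon 5 CGG (Arg): 43.8 per 1000.
Codon 6 CAU (His): 6.8 per 1000.
Codon 7 UCU (Ser): 27.3 per 1000.
Lowest frequency is 6.8 at codon 6.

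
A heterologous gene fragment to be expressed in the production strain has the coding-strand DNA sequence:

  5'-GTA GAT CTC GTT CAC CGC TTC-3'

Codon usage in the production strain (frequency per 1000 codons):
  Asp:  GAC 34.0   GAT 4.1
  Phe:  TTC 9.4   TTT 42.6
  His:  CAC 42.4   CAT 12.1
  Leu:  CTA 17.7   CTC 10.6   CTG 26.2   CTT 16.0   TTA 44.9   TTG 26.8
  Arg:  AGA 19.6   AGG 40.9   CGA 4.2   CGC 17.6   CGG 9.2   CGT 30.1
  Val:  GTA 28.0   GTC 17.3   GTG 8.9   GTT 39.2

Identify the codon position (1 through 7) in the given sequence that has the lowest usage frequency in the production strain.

2

Codon 1 GTA (Val): 28.0 per 1000.
Codon 2 GAT (Asp): 4.1 per 1000.
Codon 3 CTC (Leu): 10.6 per 1000.
Codon 4 GTT (Val): 39.2 per 1000.
Codon 5 CAC (His): 42.4 per 1000.
Codon 6 CGC (Arg): 17.6 per 1000.
Codon 7 TTC (Phe): 9.4 per 1000.
Lowest frequency is 4.1 at codon 2.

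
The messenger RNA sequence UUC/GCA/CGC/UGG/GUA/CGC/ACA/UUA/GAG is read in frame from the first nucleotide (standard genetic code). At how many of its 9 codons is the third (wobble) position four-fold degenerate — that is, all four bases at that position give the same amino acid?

Codon 1 UUC (Phe): third position 2-fold.
Codon 2 GCA (Ala): third position 4-fold.
Codon 3 CGC (Arg): third position 4-fold.
Codon 4 UGG (Trp): third position 1-fold.
Codon 5 GUA (Val): third position 4-fold.
Codon 6 CGC (Arg): third position 4-fold.
Codon 7 ACA (Thr): third position 4-fold.
Codon 8 UUA (Leu): third position 2-fold.
Codon 9 GAG (Glu): third position 2-fold.
Four-fold degenerate third positions: 5.

5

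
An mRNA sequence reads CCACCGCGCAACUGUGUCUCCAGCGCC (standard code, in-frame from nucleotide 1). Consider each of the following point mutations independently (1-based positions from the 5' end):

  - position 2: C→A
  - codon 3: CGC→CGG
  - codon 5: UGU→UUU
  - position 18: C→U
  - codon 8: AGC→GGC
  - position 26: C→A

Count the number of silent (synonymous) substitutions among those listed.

Codon 1: CCA (Pro) → CAA (Gln) — missense.
Codon 3: CGC (Arg) → CGG (Arg) — synonymous.
Codon 5: UGU (Cys) → UUU (Phe) — missense.
Codon 6: GUC (Val) → GUU (Val) — synonymous.
Codon 8: AGC (Ser) → GGC (Gly) — missense.
Codon 9: GCC (Ala) → GAC (Asp) — missense.
Synonymous: 2 of 6.

2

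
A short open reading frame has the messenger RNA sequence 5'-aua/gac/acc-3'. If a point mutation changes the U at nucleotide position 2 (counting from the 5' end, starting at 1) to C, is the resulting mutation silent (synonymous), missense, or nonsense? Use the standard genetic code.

Position 2 falls in codon 1: AUA → Ile.
After the substitution the codon is ACA → Thr.
Ile ≠ Thr, so this is a missense mutation.

missense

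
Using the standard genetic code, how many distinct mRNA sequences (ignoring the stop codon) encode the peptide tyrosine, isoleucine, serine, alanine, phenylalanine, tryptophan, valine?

1152

Tyr: 2 codons.
Ile: 3 codons.
Ser: 6 codons.
Ala: 4 codons.
Phe: 2 codons.
Trp: 1 codon.
Val: 4 codons.
2 × 3 × 6 × 4 × 2 × 1 × 4 = 1152.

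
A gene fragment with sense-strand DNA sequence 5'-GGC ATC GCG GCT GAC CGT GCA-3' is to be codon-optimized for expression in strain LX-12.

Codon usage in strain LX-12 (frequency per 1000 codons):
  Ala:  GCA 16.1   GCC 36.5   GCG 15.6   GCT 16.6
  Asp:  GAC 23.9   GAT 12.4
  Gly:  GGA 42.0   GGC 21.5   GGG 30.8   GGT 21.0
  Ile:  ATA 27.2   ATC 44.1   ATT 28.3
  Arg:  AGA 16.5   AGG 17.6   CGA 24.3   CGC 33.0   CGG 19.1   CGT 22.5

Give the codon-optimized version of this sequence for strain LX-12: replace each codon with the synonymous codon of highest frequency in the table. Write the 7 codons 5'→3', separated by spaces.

Codon 1 (Gly): best is GGA at 42.0.
Codon 2 (Ile): best is ATC at 44.1.
Codon 3 (Ala): best is GCC at 36.5.
Codon 4 (Ala): best is GCC at 36.5.
Codon 5 (Asp): best is GAC at 23.9.
Codon 6 (Arg): best is CGC at 33.0.
Codon 7 (Ala): best is GCC at 36.5.

GGA ATC GCC GCC GAC CGC GCC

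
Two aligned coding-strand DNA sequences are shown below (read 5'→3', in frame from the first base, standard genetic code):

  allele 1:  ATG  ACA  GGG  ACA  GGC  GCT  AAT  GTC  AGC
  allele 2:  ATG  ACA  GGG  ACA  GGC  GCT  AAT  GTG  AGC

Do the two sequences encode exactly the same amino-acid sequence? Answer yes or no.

Codon 1: ATG Met / ATG Met — identical.
Codon 2: ACA Thr / ACA Thr — identical.
Codon 3: GGG Gly / GGG Gly — identical.
Codon 4: ACA Thr / ACA Thr — identical.
Codon 5: GGC Gly / GGC Gly — identical.
Codon 6: GCT Ala / GCT Ala — identical.
Codon 7: AAT Asn / AAT Asn — identical.
Codon 8: GTC Val / GTG Val — synonymous.
Codon 9: AGC Ser / AGC Ser — identical.
Nonsynonymous differences: 0 → same protein.

yes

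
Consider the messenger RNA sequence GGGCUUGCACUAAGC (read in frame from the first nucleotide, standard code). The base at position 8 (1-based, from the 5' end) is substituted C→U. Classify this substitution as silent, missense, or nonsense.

Position 8 falls in codon 3: GCA → Ala.
After the substitution the codon is GUA → Val.
Ala ≠ Val, so this is a missense mutation.

missense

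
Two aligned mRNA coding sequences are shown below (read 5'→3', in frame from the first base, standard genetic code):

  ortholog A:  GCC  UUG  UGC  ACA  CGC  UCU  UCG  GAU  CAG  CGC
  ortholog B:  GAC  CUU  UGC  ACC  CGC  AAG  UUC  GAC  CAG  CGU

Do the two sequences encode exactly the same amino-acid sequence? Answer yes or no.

Codon 1: GCC Ala / GAC Asp — nonsynonymous.
Codon 2: UUG Leu / CUU Leu — synonymous.
Codon 3: UGC Cys / UGC Cys — identical.
Codon 4: ACA Thr / ACC Thr — synonymous.
Codon 5: CGC Arg / CGC Arg — identical.
Codon 6: UCU Ser / AAG Lys — nonsynonymous.
Codon 7: UCG Ser / UUC Phe — nonsynonymous.
Codon 8: GAU Asp / GAC Asp — synonymous.
Codon 9: CAG Gln / CAG Gln — identical.
Codon 10: CGC Arg / CGU Arg — synonymous.
Nonsynonymous differences: 3 → different protein.

no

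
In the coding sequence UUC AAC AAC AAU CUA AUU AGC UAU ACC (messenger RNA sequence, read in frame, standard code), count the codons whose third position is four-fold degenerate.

2

Codon 1 UUC (Phe): third position 2-fold.
Codon 2 AAC (Asn): third position 2-fold.
Codon 3 AAC (Asn): third position 2-fold.
Codon 4 AAU (Asn): third position 2-fold.
Codon 5 CUA (Leu): third position 4-fold.
Codon 6 AUU (Ile): third position 3-fold.
Codon 7 AGC (Ser): third position 2-fold.
Codon 8 UAU (Tyr): third position 2-fold.
Codon 9 ACC (Thr): third position 4-fold.
Four-fold degenerate third positions: 2.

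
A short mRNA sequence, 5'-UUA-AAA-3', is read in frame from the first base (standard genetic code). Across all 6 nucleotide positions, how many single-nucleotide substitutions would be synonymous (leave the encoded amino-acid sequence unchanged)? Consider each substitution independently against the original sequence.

3

Codon 1 (UUA, Leu): 2 synonymous substitutions.
Codon 2 (AAA, Lys): 1 synonymous substitution.
Total: 2 + 1 = 3.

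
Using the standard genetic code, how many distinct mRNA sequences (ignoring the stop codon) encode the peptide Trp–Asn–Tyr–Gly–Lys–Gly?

Trp: 1 codon.
Asn: 2 codons.
Tyr: 2 codons.
Gly: 4 codons.
Lys: 2 codons.
Gly: 4 codons.
1 × 2 × 2 × 4 × 2 × 4 = 128.

128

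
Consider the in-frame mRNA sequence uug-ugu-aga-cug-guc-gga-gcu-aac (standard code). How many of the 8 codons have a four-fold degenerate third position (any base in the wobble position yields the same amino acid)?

4

Codon 1 UUG (Leu): third position 2-fold.
Codon 2 UGU (Cys): third position 2-fold.
Codon 3 AGA (Arg): third position 2-fold.
Codon 4 CUG (Leu): third position 4-fold.
Codon 5 GUC (Val): third position 4-fold.
Codon 6 GGA (Gly): third position 4-fold.
Codon 7 GCU (Ala): third position 4-fold.
Codon 8 AAC (Asn): third position 2-fold.
Four-fold degenerate third positions: 4.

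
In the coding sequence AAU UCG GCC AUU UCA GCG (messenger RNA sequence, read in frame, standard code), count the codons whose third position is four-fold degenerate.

Codon 1 AAU (Asn): third position 2-fold.
Codon 2 UCG (Ser): third position 4-fold.
Codon 3 GCC (Ala): third position 4-fold.
Codon 4 AUU (Ile): third position 3-fold.
Codon 5 UCA (Ser): third position 4-fold.
Codon 6 GCG (Ala): third position 4-fold.
Four-fold degenerate third positions: 4.

4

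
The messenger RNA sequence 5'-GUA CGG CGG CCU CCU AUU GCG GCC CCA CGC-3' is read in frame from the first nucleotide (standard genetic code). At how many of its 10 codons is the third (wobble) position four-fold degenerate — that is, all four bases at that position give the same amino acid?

Codon 1 GUA (Val): third position 4-fold.
Codon 2 CGG (Arg): third position 4-fold.
Codon 3 CGG (Arg): third position 4-fold.
Codon 4 CCU (Pro): third position 4-fold.
Codon 5 CCU (Pro): third position 4-fold.
Codon 6 AUU (Ile): third position 3-fold.
Codon 7 GCG (Ala): third position 4-fold.
Codon 8 GCC (Ala): third position 4-fold.
Codon 9 CCA (Pro): third position 4-fold.
Codon 10 CGC (Arg): third position 4-fold.
Four-fold degenerate third positions: 9.

9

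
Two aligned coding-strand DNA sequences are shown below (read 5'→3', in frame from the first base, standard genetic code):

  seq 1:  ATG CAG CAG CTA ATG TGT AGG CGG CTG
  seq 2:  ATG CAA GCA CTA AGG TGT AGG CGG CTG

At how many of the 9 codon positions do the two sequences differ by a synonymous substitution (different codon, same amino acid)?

Codon 1: ATG Met / ATG Met — identical.
Codon 2: CAG Gln / CAA Gln — synonymous.
Codon 3: CAG Gln / GCA Ala — nonsynonymous.
Codon 4: CTA Leu / CTA Leu — identical.
Codon 5: ATG Met / AGG Arg — nonsynonymous.
Codon 6: TGT Cys / TGT Cys — identical.
Codon 7: AGG Arg / AGG Arg — identical.
Codon 8: CGG Arg / CGG Arg — identical.
Codon 9: CTG Leu / CTG Leu — identical.
Synonymous differences: 1.

1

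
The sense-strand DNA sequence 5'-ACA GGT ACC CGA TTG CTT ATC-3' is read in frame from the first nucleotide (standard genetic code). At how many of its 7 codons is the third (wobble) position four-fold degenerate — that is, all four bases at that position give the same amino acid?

Codon 1 ACA (Thr): third position 4-fold.
Codon 2 GGT (Gly): third position 4-fold.
Codon 3 ACC (Thr): third position 4-fold.
Codon 4 CGA (Arg): third position 4-fold.
Codon 5 TTG (Leu): third position 2-fold.
Codon 6 CTT (Leu): third position 4-fold.
Codon 7 ATC (Ile): third position 3-fold.
Four-fold degenerate third positions: 5.

5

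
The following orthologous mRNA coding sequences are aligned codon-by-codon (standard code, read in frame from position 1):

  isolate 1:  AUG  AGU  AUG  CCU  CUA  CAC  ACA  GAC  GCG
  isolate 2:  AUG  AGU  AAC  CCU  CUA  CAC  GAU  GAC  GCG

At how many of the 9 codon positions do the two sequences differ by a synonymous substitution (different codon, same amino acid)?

0

Codon 1: AUG Met / AUG Met — identical.
Codon 2: AGU Ser / AGU Ser — identical.
Codon 3: AUG Met / AAC Asn — nonsynonymous.
Codon 4: CCU Pro / CCU Pro — identical.
Codon 5: CUA Leu / CUA Leu — identical.
Codon 6: CAC His / CAC His — identical.
Codon 7: ACA Thr / GAU Asp — nonsynonymous.
Codon 8: GAC Asp / GAC Asp — identical.
Codon 9: GCG Ala / GCG Ala — identical.
Synonymous differences: 0.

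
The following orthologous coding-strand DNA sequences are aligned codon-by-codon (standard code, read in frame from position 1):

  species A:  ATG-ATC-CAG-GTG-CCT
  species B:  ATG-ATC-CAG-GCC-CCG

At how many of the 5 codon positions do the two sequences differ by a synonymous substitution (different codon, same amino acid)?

1

Codon 1: ATG Met / ATG Met — identical.
Codon 2: ATC Ile / ATC Ile — identical.
Codon 3: CAG Gln / CAG Gln — identical.
Codon 4: GTG Val / GCC Ala — nonsynonymous.
Codon 5: CCT Pro / CCG Pro — synonymous.
Synonymous differences: 1.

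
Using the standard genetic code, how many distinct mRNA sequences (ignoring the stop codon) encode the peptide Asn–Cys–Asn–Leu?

48

Asn: 2 codons.
Cys: 2 codons.
Asn: 2 codons.
Leu: 6 codons.
2 × 2 × 2 × 6 = 48.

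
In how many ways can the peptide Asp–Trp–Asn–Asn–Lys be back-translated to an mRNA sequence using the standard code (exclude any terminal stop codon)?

Asp: 2 codons.
Trp: 1 codon.
Asn: 2 codons.
Asn: 2 codons.
Lys: 2 codons.
2 × 1 × 2 × 2 × 2 = 16.

16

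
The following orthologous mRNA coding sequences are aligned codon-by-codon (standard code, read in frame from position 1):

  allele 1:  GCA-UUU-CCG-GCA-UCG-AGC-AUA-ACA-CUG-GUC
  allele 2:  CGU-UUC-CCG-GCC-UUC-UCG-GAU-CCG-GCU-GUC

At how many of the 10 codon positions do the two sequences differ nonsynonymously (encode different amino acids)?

Codon 1: GCA Ala / CGU Arg — nonsynonymous.
Codon 2: UUU Phe / UUC Phe — synonymous.
Codon 3: CCG Pro / CCG Pro — identical.
Codon 4: GCA Ala / GCC Ala — synonymous.
Codon 5: UCG Ser / UUC Phe — nonsynonymous.
Codon 6: AGC Ser / UCG Ser — synonymous.
Codon 7: AUA Ile / GAU Asp — nonsynonymous.
Codon 8: ACA Thr / CCG Pro — nonsynonymous.
Codon 9: CUG Leu / GCU Ala — nonsynonymous.
Codon 10: GUC Val / GUC Val — identical.
Nonsynonymous differences: 5.

5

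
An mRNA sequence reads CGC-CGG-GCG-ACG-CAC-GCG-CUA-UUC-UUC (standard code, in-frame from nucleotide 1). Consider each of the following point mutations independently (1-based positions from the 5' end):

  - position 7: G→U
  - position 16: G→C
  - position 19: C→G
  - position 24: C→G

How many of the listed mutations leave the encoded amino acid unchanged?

0

Codon 3: GCG (Ala) → UCG (Ser) — missense.
Codon 6: GCG (Ala) → CCG (Pro) — missense.
Codon 7: CUA (Leu) → GUA (Val) — missense.
Codon 8: UUC (Phe) → UUG (Leu) — missense.
Synonymous: 0 of 4.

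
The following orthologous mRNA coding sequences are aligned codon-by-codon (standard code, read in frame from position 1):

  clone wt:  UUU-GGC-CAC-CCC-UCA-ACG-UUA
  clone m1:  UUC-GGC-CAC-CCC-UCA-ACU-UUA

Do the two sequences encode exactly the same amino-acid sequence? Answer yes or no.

yes

Codon 1: UUU Phe / UUC Phe — synonymous.
Codon 2: GGC Gly / GGC Gly — identical.
Codon 3: CAC His / CAC His — identical.
Codon 4: CCC Pro / CCC Pro — identical.
Codon 5: UCA Ser / UCA Ser — identical.
Codon 6: ACG Thr / ACU Thr — synonymous.
Codon 7: UUA Leu / UUA Leu — identical.
Nonsynonymous differences: 0 → same protein.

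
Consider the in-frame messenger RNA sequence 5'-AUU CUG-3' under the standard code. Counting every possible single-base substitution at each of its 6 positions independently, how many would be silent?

Codon 1 (AUU, Ile): 2 synonymous substitutions.
Codon 2 (CUG, Leu): 4 synonymous substitutions.
Total: 2 + 4 = 6.

6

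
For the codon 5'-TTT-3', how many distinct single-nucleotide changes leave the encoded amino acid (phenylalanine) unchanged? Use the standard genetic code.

Position 1: none → 0 synonymous.
Position 2: none → 0 synonymous.
Position 3: TTC → 1 synonymous.
Total: 0 + 0 + 1 = 1.

1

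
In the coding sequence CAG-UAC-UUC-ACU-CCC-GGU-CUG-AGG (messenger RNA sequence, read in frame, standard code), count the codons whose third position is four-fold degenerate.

4

Codon 1 CAG (Gln): third position 2-fold.
Codon 2 UAC (Tyr): third position 2-fold.
Codon 3 UUC (Phe): third position 2-fold.
Codon 4 ACU (Thr): third position 4-fold.
Codon 5 CCC (Pro): third position 4-fold.
Codon 6 GGU (Gly): third position 4-fold.
Codon 7 CUG (Leu): third position 4-fold.
Codon 8 AGG (Arg): third position 2-fold.
Four-fold degenerate third positions: 4.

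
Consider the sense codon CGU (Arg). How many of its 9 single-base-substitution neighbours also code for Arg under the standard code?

3

Position 1: none → 0 synonymous.
Position 2: none → 0 synonymous.
Position 3: CGC, CGA, CGG → 3 synonymous.
Total: 0 + 0 + 3 = 3.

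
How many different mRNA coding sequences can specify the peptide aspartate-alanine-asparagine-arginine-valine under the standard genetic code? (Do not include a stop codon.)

384

Asp: 2 codons.
Ala: 4 codons.
Asn: 2 codons.
Arg: 6 codons.
Val: 4 codons.
2 × 4 × 2 × 6 × 4 = 384.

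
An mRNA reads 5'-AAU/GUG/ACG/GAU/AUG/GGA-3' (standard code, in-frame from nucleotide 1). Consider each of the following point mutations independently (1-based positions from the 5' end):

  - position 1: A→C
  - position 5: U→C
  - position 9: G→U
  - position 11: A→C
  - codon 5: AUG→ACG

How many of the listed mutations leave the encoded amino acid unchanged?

Codon 1: AAU (Asn) → CAU (His) — missense.
Codon 2: GUG (Val) → GCG (Ala) — missense.
Codon 3: ACG (Thr) → ACU (Thr) — synonymous.
Codon 4: GAU (Asp) → GCU (Ala) — missense.
Codon 5: AUG (Met) → ACG (Thr) — missense.
Synonymous: 1 of 5.

1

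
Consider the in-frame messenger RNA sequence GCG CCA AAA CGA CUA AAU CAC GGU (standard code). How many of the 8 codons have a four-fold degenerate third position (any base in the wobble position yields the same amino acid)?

Codon 1 GCG (Ala): third position 4-fold.
Codon 2 CCA (Pro): third position 4-fold.
Codon 3 AAA (Lys): third position 2-fold.
Codon 4 CGA (Arg): third position 4-fold.
Codon 5 CUA (Leu): third position 4-fold.
Codon 6 AAU (Asn): third position 2-fold.
Codon 7 CAC (His): third position 2-fold.
Codon 8 GGU (Gly): third position 4-fold.
Four-fold degenerate third positions: 5.

5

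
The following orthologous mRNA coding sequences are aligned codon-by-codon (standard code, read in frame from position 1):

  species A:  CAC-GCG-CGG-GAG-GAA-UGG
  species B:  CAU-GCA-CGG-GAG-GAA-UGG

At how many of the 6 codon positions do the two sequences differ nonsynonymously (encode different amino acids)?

Codon 1: CAC His / CAU His — synonymous.
Codon 2: GCG Ala / GCA Ala — synonymous.
Codon 3: CGG Arg / CGG Arg — identical.
Codon 4: GAG Glu / GAG Glu — identical.
Codon 5: GAA Glu / GAA Glu — identical.
Codon 6: UGG Trp / UGG Trp — identical.
Nonsynonymous differences: 0.

0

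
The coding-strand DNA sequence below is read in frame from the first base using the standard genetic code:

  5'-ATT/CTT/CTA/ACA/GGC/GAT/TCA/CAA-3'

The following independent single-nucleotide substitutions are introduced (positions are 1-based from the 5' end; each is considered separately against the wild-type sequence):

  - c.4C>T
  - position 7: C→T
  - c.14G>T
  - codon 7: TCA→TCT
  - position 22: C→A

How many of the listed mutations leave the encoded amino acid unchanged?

Codon 2: CTT (Leu) → TTT (Phe) — missense.
Codon 3: CTA (Leu) → TTA (Leu) — synonymous.
Codon 5: GGC (Gly) → GTC (Val) — missense.
Codon 7: TCA (Ser) → TCT (Ser) — synonymous.
Codon 8: CAA (Gln) → AAA (Lys) — missense.
Synonymous: 2 of 5.

2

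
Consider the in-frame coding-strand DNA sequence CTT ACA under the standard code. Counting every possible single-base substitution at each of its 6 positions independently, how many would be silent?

6

Codon 1 (CTT, Leu): 3 synonymous substitutions.
Codon 2 (ACA, Thr): 3 synonymous substitutions.
Total: 3 + 3 = 6.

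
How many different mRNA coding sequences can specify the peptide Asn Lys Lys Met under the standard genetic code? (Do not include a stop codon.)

Asn: 2 codons.
Lys: 2 codons.
Lys: 2 codons.
Met: 1 codon.
2 × 2 × 2 × 1 = 8.

8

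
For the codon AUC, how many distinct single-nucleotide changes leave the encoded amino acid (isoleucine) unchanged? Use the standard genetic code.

Position 1: none → 0 synonymous.
Position 2: none → 0 synonymous.
Position 3: AUU, AUA → 2 synonymous.
Total: 0 + 0 + 2 = 2.

2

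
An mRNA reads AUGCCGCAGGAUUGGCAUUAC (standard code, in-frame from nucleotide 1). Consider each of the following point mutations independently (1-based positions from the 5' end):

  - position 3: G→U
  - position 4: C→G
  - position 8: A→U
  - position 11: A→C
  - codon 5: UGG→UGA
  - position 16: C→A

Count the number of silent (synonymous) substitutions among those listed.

Codon 1: AUG (Met) → AUU (Ile) — missense.
Codon 2: CCG (Pro) → GCG (Ala) — missense.
Codon 3: CAG (Gln) → CUG (Leu) — missense.
Codon 4: GAU (Asp) → GCU (Ala) — missense.
Codon 5: UGG (Trp) → UGA (Stop) — nonsense.
Codon 6: CAU (His) → AAU (Asn) — missense.
Synonymous: 0 of 6.

0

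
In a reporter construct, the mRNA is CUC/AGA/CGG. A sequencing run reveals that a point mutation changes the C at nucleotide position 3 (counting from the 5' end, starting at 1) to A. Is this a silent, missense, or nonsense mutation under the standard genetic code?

Position 3 falls in codon 1: CUC → Leu.
After the substitution the codon is CUA → Leu.
Both encode Leu, so the change is synonymous.

silent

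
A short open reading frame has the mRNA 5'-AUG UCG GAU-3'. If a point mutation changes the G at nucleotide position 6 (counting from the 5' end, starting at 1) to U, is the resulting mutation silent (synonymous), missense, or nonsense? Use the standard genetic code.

Position 6 falls in codon 2: UCG → Ser.
After the substitution the codon is UCU → Ser.
Both encode Ser, so the change is synonymous.

silent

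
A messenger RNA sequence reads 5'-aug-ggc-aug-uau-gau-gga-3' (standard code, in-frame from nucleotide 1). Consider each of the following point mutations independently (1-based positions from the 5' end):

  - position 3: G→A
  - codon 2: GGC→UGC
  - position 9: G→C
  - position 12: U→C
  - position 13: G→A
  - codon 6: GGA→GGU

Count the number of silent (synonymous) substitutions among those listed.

2

Codon 1: AUG (Met) → AUA (Ile) — missense.
Codon 2: GGC (Gly) → UGC (Cys) — missense.
Codon 3: AUG (Met) → AUC (Ile) — missense.
Codon 4: UAU (Tyr) → UAC (Tyr) — synonymous.
Codon 5: GAU (Asp) → AAU (Asn) — missense.
Codon 6: GGA (Gly) → GGU (Gly) — synonymous.
Synonymous: 2 of 6.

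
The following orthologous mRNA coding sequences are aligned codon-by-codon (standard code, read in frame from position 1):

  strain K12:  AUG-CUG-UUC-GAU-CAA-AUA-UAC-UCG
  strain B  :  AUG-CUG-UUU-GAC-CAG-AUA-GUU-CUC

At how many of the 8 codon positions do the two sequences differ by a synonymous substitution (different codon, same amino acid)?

3

Codon 1: AUG Met / AUG Met — identical.
Codon 2: CUG Leu / CUG Leu — identical.
Codon 3: UUC Phe / UUU Phe — synonymous.
Codon 4: GAU Asp / GAC Asp — synonymous.
Codon 5: CAA Gln / CAG Gln — synonymous.
Codon 6: AUA Ile / AUA Ile — identical.
Codon 7: UAC Tyr / GUU Val — nonsynonymous.
Codon 8: UCG Ser / CUC Leu — nonsynonymous.
Synonymous differences: 3.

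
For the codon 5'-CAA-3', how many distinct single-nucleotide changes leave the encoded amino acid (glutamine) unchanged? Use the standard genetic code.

Position 1: none → 0 synonymous.
Position 2: none → 0 synonymous.
Position 3: CAG → 1 synonymous.
Total: 0 + 0 + 1 = 1.

1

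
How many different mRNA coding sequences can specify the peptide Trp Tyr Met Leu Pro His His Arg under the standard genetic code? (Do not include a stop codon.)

1152

Trp: 1 codon.
Tyr: 2 codons.
Met: 1 codon.
Leu: 6 codons.
Pro: 4 codons.
His: 2 codons.
His: 2 codons.
Arg: 6 codons.
1 × 2 × 1 × 6 × 4 × 2 × 2 × 6 = 1152.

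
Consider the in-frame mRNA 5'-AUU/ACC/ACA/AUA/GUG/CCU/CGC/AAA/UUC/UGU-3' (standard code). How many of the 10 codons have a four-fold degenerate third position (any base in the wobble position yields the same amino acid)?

Codon 1 AUU (Ile): third position 3-fold.
Codon 2 ACC (Thr): third position 4-fold.
Codon 3 ACA (Thr): third position 4-fold.
Codon 4 AUA (Ile): third position 3-fold.
Codon 5 GUG (Val): third position 4-fold.
Codon 6 CCU (Pro): third position 4-fold.
Codon 7 CGC (Arg): third position 4-fold.
Codon 8 AAA (Lys): third position 2-fold.
Codon 9 UUC (Phe): third position 2-fold.
Codon 10 UGU (Cys): third position 2-fold.
Four-fold degenerate third positions: 5.

5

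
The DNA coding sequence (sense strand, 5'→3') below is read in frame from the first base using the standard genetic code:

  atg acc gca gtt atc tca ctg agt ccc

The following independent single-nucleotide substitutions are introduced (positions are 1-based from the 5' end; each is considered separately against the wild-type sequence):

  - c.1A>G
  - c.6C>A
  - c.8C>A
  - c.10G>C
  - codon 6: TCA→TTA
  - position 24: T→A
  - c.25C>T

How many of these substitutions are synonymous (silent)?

1

Codon 1: ATG (Met) → GTG (Val) — missense.
Codon 2: ACC (Thr) → ACA (Thr) — synonymous.
Codon 3: GCA (Ala) → GAA (Glu) — missense.
Codon 4: GTT (Val) → CTT (Leu) — missense.
Codon 6: TCA (Ser) → TTA (Leu) — missense.
Codon 8: AGT (Ser) → AGA (Arg) — missense.
Codon 9: CCC (Pro) → TCC (Ser) — missense.
Synonymous: 1 of 7.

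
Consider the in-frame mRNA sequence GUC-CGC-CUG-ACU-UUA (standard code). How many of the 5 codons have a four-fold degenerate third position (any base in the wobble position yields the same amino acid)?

Codon 1 GUC (Val): third position 4-fold.
Codon 2 CGC (Arg): third position 4-fold.
Codon 3 CUG (Leu): third position 4-fold.
Codon 4 ACU (Thr): third position 4-fold.
Codon 5 UUA (Leu): third position 2-fold.
Four-fold degenerate third positions: 4.

4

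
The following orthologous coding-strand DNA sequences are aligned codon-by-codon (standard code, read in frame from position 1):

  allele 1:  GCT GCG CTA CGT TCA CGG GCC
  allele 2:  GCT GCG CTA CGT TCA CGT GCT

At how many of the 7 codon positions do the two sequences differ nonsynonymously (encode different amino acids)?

0

Codon 1: GCT Ala / GCT Ala — identical.
Codon 2: GCG Ala / GCG Ala — identical.
Codon 3: CTA Leu / CTA Leu — identical.
Codon 4: CGT Arg / CGT Arg — identical.
Codon 5: TCA Ser / TCA Ser — identical.
Codon 6: CGG Arg / CGT Arg — synonymous.
Codon 7: GCC Ala / GCT Ala — synonymous.
Nonsynonymous differences: 0.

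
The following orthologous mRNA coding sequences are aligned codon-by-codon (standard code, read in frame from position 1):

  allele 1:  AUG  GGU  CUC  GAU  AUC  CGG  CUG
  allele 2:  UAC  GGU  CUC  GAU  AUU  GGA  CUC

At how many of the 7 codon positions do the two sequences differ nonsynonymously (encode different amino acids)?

Codon 1: AUG Met / UAC Tyr — nonsynonymous.
Codon 2: GGU Gly / GGU Gly — identical.
Codon 3: CUC Leu / CUC Leu — identical.
Codon 4: GAU Asp / GAU Asp — identical.
Codon 5: AUC Ile / AUU Ile — synonymous.
Codon 6: CGG Arg / GGA Gly — nonsynonymous.
Codon 7: CUG Leu / CUC Leu — synonymous.
Nonsynonymous differences: 2.

2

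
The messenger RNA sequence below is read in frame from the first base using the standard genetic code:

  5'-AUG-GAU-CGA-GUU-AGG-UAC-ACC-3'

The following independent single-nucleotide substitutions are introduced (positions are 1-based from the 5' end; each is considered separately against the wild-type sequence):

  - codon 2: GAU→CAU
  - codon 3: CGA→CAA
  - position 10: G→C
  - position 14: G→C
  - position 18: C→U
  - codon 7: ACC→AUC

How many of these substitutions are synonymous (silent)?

Codon 2: GAU (Asp) → CAU (His) — missense.
Codon 3: CGA (Arg) → CAA (Gln) — missense.
Codon 4: GUU (Val) → CUU (Leu) — missense.
Codon 5: AGG (Arg) → ACG (Thr) — missense.
Codon 6: UAC (Tyr) → UAU (Tyr) — synonymous.
Codon 7: ACC (Thr) → AUC (Ile) — missense.
Synonymous: 1 of 6.

1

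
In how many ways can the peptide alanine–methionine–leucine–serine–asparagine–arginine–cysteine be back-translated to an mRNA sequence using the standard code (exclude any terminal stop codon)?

Ala: 4 codons.
Met: 1 codon.
Leu: 6 codons.
Ser: 6 codons.
Asn: 2 codons.
Arg: 6 codons.
Cys: 2 codons.
4 × 1 × 6 × 6 × 2 × 6 × 2 = 3456.

3456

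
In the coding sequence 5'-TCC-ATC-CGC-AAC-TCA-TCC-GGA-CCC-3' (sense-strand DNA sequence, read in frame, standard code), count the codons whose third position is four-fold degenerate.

Codon 1 TCC (Ser): third position 4-fold.
Codon 2 ATC (Ile): third position 3-fold.
Codon 3 CGC (Arg): third position 4-fold.
Codon 4 AAC (Asn): third position 2-fold.
Codon 5 TCA (Ser): third position 4-fold.
Codon 6 TCC (Ser): third position 4-fold.
Codon 7 GGA (Gly): third position 4-fold.
Codon 8 CCC (Pro): third position 4-fold.
Four-fold degenerate third positions: 6.

6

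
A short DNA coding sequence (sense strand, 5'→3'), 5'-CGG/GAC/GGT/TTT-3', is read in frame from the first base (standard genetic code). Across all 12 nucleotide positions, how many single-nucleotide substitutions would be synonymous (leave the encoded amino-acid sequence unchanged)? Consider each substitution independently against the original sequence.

9

Codon 1 (CGG, Arg): 4 synonymous substitutions.
Codon 2 (GAC, Asp): 1 synonymous substitution.
Codon 3 (GGT, Gly): 3 synonymous substitutions.
Codon 4 (TTT, Phe): 1 synonymous substitution.
Total: 4 + 1 + 3 + 1 = 9.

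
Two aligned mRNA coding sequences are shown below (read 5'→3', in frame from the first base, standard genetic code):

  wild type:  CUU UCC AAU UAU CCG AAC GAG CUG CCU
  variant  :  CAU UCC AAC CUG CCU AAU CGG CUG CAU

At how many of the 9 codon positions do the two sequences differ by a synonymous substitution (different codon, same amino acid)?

Codon 1: CUU Leu / CAU His — nonsynonymous.
Codon 2: UCC Ser / UCC Ser — identical.
Codon 3: AAU Asn / AAC Asn — synonymous.
Codon 4: UAU Tyr / CUG Leu — nonsynonymous.
Codon 5: CCG Pro / CCU Pro — synonymous.
Codon 6: AAC Asn / AAU Asn — synonymous.
Codon 7: GAG Glu / CGG Arg — nonsynonymous.
Codon 8: CUG Leu / CUG Leu — identical.
Codon 9: CCU Pro / CAU His — nonsynonymous.
Synonymous differences: 3.

3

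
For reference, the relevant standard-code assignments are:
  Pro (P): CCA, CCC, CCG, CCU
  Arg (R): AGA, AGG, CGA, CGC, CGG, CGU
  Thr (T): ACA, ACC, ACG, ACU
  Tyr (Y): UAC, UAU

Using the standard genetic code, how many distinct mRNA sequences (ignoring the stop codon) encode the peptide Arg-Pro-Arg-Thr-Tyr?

1152

Arg: 6 codons.
Pro: 4 codons.
Arg: 6 codons.
Thr: 4 codons.
Tyr: 2 codons.
6 × 4 × 6 × 4 × 2 = 1152.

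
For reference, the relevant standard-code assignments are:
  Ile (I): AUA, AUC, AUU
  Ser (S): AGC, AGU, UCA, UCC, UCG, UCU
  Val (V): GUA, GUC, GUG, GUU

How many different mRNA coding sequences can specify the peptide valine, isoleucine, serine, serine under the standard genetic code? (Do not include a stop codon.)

432

Val: 4 codons.
Ile: 3 codons.
Ser: 6 codons.
Ser: 6 codons.
4 × 3 × 6 × 6 = 432.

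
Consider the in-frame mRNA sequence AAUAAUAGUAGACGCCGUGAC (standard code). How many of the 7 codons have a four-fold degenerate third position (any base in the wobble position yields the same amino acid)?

2

Codon 1 AAU (Asn): third position 2-fold.
Codon 2 AAU (Asn): third position 2-fold.
Codon 3 AGU (Ser): third position 2-fold.
Codon 4 AGA (Arg): third position 2-fold.
Codon 5 CGC (Arg): third position 4-fold.
Codon 6 CGU (Arg): third position 4-fold.
Codon 7 GAC (Asp): third position 2-fold.
Four-fold degenerate third positions: 2.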